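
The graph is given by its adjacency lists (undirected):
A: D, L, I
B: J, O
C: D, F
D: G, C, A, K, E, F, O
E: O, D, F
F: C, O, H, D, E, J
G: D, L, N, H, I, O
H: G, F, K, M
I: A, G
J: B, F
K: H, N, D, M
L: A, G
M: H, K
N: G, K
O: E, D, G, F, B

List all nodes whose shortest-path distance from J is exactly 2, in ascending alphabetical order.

C, D, E, H, O

Level 0: J
Level 1: B, F
Level 2: C, D, E, H, O
Level 3: A, G, K, M
Level 4: I, L, N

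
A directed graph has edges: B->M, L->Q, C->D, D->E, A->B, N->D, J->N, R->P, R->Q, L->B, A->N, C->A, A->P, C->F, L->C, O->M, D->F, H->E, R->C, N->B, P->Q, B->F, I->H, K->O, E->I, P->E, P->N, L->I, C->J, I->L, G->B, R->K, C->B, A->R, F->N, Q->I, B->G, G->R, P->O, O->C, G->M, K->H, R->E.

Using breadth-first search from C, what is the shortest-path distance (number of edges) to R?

2

Level 0: C
Level 1: A, B, D, F, J
Level 2: E, G, M, N, P, R
Level 3: I, K, O, Q
Level 4: H, L
R first appears at level 2.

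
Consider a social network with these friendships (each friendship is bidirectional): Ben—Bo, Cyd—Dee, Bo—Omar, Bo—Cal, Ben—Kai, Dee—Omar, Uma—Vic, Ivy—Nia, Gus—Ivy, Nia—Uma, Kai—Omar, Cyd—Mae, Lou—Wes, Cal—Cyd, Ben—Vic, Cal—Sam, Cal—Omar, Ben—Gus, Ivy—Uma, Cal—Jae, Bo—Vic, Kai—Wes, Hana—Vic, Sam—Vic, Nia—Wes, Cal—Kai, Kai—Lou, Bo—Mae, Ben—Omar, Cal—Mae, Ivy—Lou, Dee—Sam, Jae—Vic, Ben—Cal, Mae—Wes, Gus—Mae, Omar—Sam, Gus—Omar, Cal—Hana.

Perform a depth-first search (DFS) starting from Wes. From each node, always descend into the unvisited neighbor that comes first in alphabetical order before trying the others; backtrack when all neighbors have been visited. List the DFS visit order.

Wes, Kai, Ben, Bo, Cal, Cyd, Dee, Omar, Gus, Ivy, Lou, Nia, Uma, Vic, Hana, Jae, Sam, Mae

Visit Wes
Wes → Kai
Kai → Ben
Ben → Bo
Bo → Cal
Cal → Cyd
Cyd → Dee
Dee → Omar
Omar → Gus
Gus → Ivy
Ivy → Lou
Ivy → Nia
Nia → Uma
Uma → Vic
Vic → Hana
Vic → Jae
Vic → Sam
Gus → Mae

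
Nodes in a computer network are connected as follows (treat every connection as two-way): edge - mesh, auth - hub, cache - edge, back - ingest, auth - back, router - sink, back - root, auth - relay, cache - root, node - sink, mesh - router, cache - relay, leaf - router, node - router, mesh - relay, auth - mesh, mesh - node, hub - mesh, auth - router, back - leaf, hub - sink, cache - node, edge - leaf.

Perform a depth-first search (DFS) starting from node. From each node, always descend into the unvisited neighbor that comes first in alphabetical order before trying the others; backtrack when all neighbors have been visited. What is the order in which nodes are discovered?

node, cache, edge, leaf, back, auth, hub, mesh, relay, router, sink, ingest, root

Visit node
node → cache
cache → edge
edge → leaf
leaf → back
back → auth
auth → hub
hub → mesh
mesh → relay
mesh → router
router → sink
back → ingest
back → root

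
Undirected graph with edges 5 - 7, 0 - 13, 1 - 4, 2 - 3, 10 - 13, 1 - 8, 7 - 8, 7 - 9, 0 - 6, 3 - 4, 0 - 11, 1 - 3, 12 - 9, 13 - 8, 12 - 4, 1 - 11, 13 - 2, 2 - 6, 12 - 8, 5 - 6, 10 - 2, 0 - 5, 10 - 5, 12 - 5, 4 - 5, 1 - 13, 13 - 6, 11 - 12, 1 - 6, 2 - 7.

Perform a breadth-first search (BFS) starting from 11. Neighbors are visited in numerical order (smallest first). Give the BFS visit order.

11, 0, 1, 12, 5, 6, 13, 3, 4, 8, 9, 7, 10, 2

Visit 11; enqueue 0, 1, 12 → queue [0, 1, 12]
Visit 0; enqueue 5, 6, 13 → queue [1, 12, 5, 6, 13]
Visit 1; enqueue 3, 4, 8 → queue [12, 5, 6, 13, 3, 4, 8]
Visit 12; enqueue 9 → queue [5, 6, 13, 3, 4, 8, 9]
Visit 5; enqueue 7, 10 → queue [6, 13, 3, 4, 8, 9, 7, 10]
Visit 6; enqueue 2 → queue [13, 3, 4, 8, 9, 7, 10, 2]
Visit 13 → queue [3, 4, 8, 9, 7, 10, 2]
Visit 3 → queue [4, 8, 9, 7, 10, 2]
Visit 4 → queue [8, 9, 7, 10, 2]
Visit 8 → queue [9, 7, 10, 2]
Visit 9 → queue [7, 10, 2]
Visit 7 → queue [10, 2]
Visit 10 → queue [2]
Visit 2 → queue []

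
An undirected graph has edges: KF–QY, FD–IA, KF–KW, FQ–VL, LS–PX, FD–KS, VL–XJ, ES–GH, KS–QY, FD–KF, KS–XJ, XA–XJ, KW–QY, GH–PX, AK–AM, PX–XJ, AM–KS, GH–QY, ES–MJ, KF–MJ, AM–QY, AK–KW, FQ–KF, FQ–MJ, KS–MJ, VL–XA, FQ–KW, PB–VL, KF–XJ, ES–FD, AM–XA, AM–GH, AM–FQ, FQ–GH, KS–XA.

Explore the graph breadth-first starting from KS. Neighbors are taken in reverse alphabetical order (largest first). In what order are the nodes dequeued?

KS, XJ, XA, QY, MJ, FD, AM, VL, PX, KF, KW, GH, FQ, ES, IA, AK, PB, LS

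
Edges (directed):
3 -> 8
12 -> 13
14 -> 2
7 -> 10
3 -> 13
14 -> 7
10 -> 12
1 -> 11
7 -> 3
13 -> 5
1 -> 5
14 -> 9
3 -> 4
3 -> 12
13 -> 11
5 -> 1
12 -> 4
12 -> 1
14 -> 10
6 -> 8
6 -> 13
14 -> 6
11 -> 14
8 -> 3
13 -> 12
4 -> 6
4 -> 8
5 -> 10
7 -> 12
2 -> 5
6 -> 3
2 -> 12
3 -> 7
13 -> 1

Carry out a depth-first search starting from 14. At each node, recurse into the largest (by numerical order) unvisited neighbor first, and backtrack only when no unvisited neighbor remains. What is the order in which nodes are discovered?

Visit 14
14 → 10
10 → 12
12 → 13
13 → 11
13 → 5
5 → 1
12 → 4
4 → 8
8 → 3
3 → 7
4 → 6
14 → 9
14 → 2

14 -> 10 -> 12 -> 13 -> 11 -> 5 -> 1 -> 4 -> 8 -> 3 -> 7 -> 6 -> 9 -> 2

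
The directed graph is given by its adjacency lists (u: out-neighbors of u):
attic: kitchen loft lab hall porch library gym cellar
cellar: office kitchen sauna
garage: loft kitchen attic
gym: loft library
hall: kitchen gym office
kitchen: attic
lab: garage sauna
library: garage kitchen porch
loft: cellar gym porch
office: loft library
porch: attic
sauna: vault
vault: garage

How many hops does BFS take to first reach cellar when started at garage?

2

Level 0: garage
Level 1: attic, kitchen, loft
Level 2: cellar, gym, hall, lab, library, porch
Level 3: office, sauna
Level 4: vault
cellar first appears at level 2.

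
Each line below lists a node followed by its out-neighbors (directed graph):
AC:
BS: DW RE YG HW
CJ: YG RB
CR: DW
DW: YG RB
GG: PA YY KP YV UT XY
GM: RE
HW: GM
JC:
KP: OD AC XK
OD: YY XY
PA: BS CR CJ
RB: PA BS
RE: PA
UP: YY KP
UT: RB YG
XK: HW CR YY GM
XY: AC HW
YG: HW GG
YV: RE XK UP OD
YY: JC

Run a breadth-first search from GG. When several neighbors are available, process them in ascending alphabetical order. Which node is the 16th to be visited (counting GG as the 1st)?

Visit GG; enqueue KP, PA, UT, XY, YV, YY → queue [KP, PA, UT, XY, YV, YY]
Visit KP; enqueue AC, OD, XK → queue [PA, UT, XY, YV, YY, AC, OD, XK]
Visit PA; enqueue BS, CJ, CR → queue [UT, XY, YV, YY, AC, OD, XK, BS, CJ, CR]
Visit UT; enqueue RB, YG → queue [XY, YV, YY, AC, OD, XK, BS, CJ, CR, RB, YG]
Visit XY; enqueue HW → queue [YV, YY, AC, OD, XK, BS, CJ, CR, RB, YG, HW]
Visit YV; enqueue RE, UP → queue [YY, AC, OD, XK, BS, CJ, CR, RB, YG, HW, RE, UP]
Visit YY; enqueue JC → queue [AC, OD, XK, BS, CJ, CR, RB, YG, HW, RE, UP, JC]
Visit AC → queue [OD, XK, BS, CJ, CR, RB, YG, HW, RE, UP, JC]
Visit OD → queue [XK, BS, CJ, CR, RB, YG, HW, RE, UP, JC]
Visit XK; enqueue GM → queue [BS, CJ, CR, RB, YG, HW, RE, UP, JC, GM]
Visit BS; enqueue DW → queue [CJ, CR, RB, YG, HW, RE, UP, JC, GM, DW]
Visit CJ → queue [CR, RB, YG, HW, RE, UP, JC, GM, DW]
Visit CR → queue [RB, YG, HW, RE, UP, JC, GM, DW]
Visit RB → queue [YG, HW, RE, UP, JC, GM, DW]
Visit YG → queue [HW, RE, UP, JC, GM, DW]
Visit HW → queue [RE, UP, JC, GM, DW]
Visit RE → queue [UP, JC, GM, DW]
Visit UP → queue [JC, GM, DW]
Visit JC → queue [GM, DW]
Visit GM → queue [DW]
Visit DW → queue []

Visit order: GG, KP, PA, UT, XY, YV, YY, AC, OD, XK, BS, CJ, CR, RB, YG, HW, RE, UP, JC, GM, DW

HW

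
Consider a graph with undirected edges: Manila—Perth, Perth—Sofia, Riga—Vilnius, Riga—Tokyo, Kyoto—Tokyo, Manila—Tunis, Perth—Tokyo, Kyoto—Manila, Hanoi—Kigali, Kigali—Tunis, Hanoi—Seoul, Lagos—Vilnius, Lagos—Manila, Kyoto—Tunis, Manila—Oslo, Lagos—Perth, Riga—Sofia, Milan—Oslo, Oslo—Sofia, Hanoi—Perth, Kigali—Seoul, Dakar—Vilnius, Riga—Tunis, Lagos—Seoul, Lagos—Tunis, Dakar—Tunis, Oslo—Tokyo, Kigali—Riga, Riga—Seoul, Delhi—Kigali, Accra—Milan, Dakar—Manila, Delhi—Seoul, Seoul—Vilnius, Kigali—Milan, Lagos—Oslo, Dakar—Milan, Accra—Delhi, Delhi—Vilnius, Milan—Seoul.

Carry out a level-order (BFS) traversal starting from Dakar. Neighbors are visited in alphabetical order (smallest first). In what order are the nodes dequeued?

Visit Dakar; enqueue Manila, Milan, Tunis, Vilnius → queue [Manila, Milan, Tunis, Vilnius]
Visit Manila; enqueue Kyoto, Lagos, Oslo, Perth → queue [Milan, Tunis, Vilnius, Kyoto, Lagos, Oslo, Perth]
Visit Milan; enqueue Accra, Kigali, Seoul → queue [Tunis, Vilnius, Kyoto, Lagos, Oslo, Perth, Accra, Kigali, Seoul]
Visit Tunis; enqueue Riga → queue [Vilnius, Kyoto, Lagos, Oslo, Perth, Accra, Kigali, Seoul, Riga]
Visit Vilnius; enqueue Delhi → queue [Kyoto, Lagos, Oslo, Perth, Accra, Kigali, Seoul, Riga, Delhi]
Visit Kyoto; enqueue Tokyo → queue [Lagos, Oslo, Perth, Accra, Kigali, Seoul, Riga, Delhi, Tokyo]
Visit Lagos → queue [Oslo, Perth, Accra, Kigali, Seoul, Riga, Delhi, Tokyo]
Visit Oslo; enqueue Sofia → queue [Perth, Accra, Kigali, Seoul, Riga, Delhi, Tokyo, Sofia]
Visit Perth; enqueue Hanoi → queue [Accra, Kigali, Seoul, Riga, Delhi, Tokyo, Sofia, Hanoi]
Visit Accra → queue [Kigali, Seoul, Riga, Delhi, Tokyo, Sofia, Hanoi]
Visit Kigali → queue [Seoul, Riga, Delhi, Tokyo, Sofia, Hanoi]
Visit Seoul → queue [Riga, Delhi, Tokyo, Sofia, Hanoi]
Visit Riga → queue [Delhi, Tokyo, Sofia, Hanoi]
Visit Delhi → queue [Tokyo, Sofia, Hanoi]
Visit Tokyo → queue [Sofia, Hanoi]
Visit Sofia → queue [Hanoi]
Visit Hanoi → queue []

Dakar → Manila → Milan → Tunis → Vilnius → Kyoto → Lagos → Oslo → Perth → Accra → Kigali → Seoul → Riga → Delhi → Tokyo → Sofia → Hanoi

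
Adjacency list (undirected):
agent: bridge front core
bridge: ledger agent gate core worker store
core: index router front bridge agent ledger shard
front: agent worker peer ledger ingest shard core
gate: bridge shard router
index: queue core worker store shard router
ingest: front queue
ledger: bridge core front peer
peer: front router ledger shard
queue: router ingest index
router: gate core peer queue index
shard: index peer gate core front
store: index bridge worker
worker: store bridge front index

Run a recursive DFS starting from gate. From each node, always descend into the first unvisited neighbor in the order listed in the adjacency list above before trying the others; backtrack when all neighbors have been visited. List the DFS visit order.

gate -> bridge -> ledger -> core -> index -> queue -> router -> peer -> front -> agent -> worker -> store -> ingest -> shard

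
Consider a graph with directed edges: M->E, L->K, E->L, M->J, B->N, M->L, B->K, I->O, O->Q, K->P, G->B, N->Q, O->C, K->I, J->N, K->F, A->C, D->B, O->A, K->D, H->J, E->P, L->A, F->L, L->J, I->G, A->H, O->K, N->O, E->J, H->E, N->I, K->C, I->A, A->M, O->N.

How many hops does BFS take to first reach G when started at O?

3

Level 0: O
Level 1: A, C, K, N, Q
Level 2: D, F, H, I, M, P
Level 3: B, E, G, J, L
G first appears at level 3.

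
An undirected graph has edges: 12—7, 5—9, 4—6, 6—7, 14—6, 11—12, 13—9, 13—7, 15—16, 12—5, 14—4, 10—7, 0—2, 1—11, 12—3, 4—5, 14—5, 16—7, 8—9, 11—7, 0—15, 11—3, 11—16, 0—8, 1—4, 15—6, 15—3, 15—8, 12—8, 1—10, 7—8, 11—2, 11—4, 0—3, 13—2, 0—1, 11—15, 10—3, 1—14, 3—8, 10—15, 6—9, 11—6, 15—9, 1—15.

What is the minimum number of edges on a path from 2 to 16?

2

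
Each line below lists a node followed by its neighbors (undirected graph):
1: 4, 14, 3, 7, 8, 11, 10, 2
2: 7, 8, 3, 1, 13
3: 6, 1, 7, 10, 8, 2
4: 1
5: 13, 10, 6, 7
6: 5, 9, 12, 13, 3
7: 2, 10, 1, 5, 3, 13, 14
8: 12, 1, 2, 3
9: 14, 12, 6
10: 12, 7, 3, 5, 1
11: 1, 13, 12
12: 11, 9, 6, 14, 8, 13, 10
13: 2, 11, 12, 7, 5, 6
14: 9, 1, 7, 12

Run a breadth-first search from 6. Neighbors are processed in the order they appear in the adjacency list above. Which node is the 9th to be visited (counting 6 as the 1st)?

Visit 6; enqueue 5, 9, 12, 13, 3 → queue [5, 9, 12, 13, 3]
Visit 5; enqueue 10, 7 → queue [9, 12, 13, 3, 10, 7]
Visit 9; enqueue 14 → queue [12, 13, 3, 10, 7, 14]
Visit 12; enqueue 11, 8 → queue [13, 3, 10, 7, 14, 11, 8]
Visit 13; enqueue 2 → queue [3, 10, 7, 14, 11, 8, 2]
Visit 3; enqueue 1 → queue [10, 7, 14, 11, 8, 2, 1]
Visit 10 → queue [7, 14, 11, 8, 2, 1]
Visit 7 → queue [14, 11, 8, 2, 1]
Visit 14 → queue [11, 8, 2, 1]
Visit 11 → queue [8, 2, 1]
Visit 8 → queue [2, 1]
Visit 2 → queue [1]
Visit 1; enqueue 4 → queue [4]
Visit 4 → queue []

Visit order: 6, 5, 9, 12, 13, 3, 10, 7, 14, 11, 8, 2, 1, 4

14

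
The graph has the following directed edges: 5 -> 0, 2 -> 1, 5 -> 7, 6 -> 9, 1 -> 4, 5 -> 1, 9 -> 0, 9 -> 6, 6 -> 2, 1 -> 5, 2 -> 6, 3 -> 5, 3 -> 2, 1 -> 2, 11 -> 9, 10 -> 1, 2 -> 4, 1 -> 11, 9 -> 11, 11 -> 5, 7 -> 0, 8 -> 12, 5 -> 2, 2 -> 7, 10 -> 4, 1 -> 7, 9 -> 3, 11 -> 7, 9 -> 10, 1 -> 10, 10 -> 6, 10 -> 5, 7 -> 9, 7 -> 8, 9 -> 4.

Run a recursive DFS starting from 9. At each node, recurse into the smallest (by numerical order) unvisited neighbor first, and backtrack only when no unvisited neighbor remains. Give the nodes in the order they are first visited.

9 → 0 → 3 → 2 → 1 → 4 → 5 → 7 → 8 → 12 → 10 → 6 → 11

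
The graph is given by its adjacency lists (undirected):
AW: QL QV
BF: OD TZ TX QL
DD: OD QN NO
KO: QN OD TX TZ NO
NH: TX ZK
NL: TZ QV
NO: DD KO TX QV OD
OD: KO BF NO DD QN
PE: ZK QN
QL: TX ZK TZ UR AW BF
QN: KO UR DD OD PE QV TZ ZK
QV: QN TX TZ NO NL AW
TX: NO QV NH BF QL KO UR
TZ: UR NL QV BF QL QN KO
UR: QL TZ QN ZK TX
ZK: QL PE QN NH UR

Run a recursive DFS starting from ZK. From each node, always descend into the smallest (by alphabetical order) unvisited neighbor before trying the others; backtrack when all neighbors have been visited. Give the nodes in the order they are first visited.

Visit ZK
ZK → NH
NH → TX
TX → BF
BF → OD
OD → DD
DD → NO
NO → KO
KO → QN
QN → PE
QN → QV
QV → AW
AW → QL
QL → TZ
TZ → NL
TZ → UR

ZK, NH, TX, BF, OD, DD, NO, KO, QN, PE, QV, AW, QL, TZ, NL, UR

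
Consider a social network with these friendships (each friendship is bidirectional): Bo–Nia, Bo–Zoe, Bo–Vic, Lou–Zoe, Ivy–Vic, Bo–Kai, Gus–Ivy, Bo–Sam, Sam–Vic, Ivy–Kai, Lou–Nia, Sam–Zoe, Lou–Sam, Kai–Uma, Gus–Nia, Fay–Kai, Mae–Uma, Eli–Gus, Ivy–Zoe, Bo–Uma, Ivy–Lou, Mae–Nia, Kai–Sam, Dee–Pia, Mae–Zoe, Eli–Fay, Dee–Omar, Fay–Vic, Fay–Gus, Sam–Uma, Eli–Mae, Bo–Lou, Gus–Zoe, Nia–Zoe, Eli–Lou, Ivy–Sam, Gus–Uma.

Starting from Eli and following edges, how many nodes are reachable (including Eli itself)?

BFS from Eli visits: Eli, Mae, Lou, Gus, Fay, Zoe, Uma, Nia, Sam, Ivy, Bo, Vic, Kai
Reachable nodes: 13 of 16 total.

13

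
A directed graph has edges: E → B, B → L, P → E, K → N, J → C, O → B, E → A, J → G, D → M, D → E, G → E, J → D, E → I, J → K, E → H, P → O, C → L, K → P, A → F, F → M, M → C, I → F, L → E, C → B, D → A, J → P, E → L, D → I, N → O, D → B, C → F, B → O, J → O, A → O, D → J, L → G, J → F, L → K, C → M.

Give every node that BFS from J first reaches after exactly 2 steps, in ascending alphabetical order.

A, B, E, I, L, M, N

Level 0: J
Level 1: C, D, F, G, K, O, P
Level 2: A, B, E, I, L, M, N
Level 3: H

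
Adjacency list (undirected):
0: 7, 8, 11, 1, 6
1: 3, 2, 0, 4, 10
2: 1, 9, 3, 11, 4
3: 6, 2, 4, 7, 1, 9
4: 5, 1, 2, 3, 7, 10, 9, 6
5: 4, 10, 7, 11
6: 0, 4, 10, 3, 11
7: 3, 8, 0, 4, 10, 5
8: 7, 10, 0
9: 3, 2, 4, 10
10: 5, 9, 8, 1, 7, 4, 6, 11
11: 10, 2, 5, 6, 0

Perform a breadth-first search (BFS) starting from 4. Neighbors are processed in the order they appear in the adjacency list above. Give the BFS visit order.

4 -> 5 -> 1 -> 2 -> 3 -> 7 -> 10 -> 9 -> 6 -> 11 -> 0 -> 8

Visit 4; enqueue 5, 1, 2, 3, 7, 10, 9, 6 → queue [5, 1, 2, 3, 7, 10, 9, 6]
Visit 5; enqueue 11 → queue [1, 2, 3, 7, 10, 9, 6, 11]
Visit 1; enqueue 0 → queue [2, 3, 7, 10, 9, 6, 11, 0]
Visit 2 → queue [3, 7, 10, 9, 6, 11, 0]
Visit 3 → queue [7, 10, 9, 6, 11, 0]
Visit 7; enqueue 8 → queue [10, 9, 6, 11, 0, 8]
Visit 10 → queue [9, 6, 11, 0, 8]
Visit 9 → queue [6, 11, 0, 8]
Visit 6 → queue [11, 0, 8]
Visit 11 → queue [0, 8]
Visit 0 → queue [8]
Visit 8 → queue []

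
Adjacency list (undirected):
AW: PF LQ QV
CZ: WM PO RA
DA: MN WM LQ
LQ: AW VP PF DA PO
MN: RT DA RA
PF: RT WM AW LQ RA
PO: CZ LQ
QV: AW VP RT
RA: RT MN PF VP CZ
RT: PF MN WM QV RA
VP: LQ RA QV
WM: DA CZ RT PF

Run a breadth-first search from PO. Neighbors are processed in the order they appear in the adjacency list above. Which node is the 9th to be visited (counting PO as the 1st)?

Visit PO; enqueue CZ, LQ → queue [CZ, LQ]
Visit CZ; enqueue WM, RA → queue [LQ, WM, RA]
Visit LQ; enqueue AW, VP, PF, DA → queue [WM, RA, AW, VP, PF, DA]
Visit WM; enqueue RT → queue [RA, AW, VP, PF, DA, RT]
Visit RA; enqueue MN → queue [AW, VP, PF, DA, RT, MN]
Visit AW; enqueue QV → queue [VP, PF, DA, RT, MN, QV]
Visit VP → queue [PF, DA, RT, MN, QV]
Visit PF → queue [DA, RT, MN, QV]
Visit DA → queue [RT, MN, QV]
Visit RT → queue [MN, QV]
Visit MN → queue [QV]
Visit QV → queue []

Visit order: PO, CZ, LQ, WM, RA, AW, VP, PF, DA, RT, MN, QV

DA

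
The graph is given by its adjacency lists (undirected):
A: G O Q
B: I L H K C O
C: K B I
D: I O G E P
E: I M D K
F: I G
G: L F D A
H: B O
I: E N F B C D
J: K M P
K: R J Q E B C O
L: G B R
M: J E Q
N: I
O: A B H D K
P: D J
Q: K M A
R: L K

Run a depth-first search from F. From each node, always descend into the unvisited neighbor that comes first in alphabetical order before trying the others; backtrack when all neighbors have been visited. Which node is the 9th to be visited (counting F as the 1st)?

E

Visit F
F → G
G → A
A → O
O → B
B → C
C → I
I → D
D → E
E → K
K → J
J → M
M → Q
J → P
K → R
R → L
I → N
B → H

Visit order: F, G, A, O, B, C, I, D, E, K, J, M, Q, P, R, L, N, H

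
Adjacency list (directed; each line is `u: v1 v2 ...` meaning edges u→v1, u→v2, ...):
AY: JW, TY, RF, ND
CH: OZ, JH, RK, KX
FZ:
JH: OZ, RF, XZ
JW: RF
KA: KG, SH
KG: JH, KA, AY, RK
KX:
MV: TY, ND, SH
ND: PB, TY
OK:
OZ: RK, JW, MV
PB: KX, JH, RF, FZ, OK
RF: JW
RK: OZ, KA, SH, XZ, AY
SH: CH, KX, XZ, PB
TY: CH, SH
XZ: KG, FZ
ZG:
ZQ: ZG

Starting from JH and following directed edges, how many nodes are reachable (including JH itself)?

18

BFS from JH visits: JH, OZ, RF, XZ, JW, MV, RK, FZ, KG, ND, SH, TY, AY, KA, PB, CH, KX, OK
Reachable nodes: 18 of 20 total.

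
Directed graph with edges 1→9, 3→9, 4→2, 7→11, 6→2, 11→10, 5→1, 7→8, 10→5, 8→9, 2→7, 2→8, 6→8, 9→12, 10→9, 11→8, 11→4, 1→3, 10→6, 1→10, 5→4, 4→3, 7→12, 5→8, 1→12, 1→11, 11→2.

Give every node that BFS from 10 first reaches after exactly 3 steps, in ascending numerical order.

3, 7, 11

Level 0: 10
Level 1: 5, 6, 9
Level 2: 1, 2, 4, 8, 12
Level 3: 3, 7, 11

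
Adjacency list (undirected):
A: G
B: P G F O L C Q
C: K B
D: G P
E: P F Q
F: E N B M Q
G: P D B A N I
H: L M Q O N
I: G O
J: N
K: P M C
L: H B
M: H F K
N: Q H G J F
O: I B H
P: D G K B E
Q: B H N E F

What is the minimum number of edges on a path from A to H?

Level 0: A
Level 1: G
Level 2: B, D, I, N, P
Level 3: C, E, F, H, J, K, L, O, Q
Level 4: M
H first appears at level 3.

3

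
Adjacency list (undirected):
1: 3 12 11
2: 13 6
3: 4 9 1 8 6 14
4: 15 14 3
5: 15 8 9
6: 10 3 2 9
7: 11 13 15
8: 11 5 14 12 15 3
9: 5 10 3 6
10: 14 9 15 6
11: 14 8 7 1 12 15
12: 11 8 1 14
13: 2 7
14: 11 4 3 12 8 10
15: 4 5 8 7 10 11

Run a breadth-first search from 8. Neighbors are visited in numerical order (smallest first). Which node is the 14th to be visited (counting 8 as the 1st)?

2

Visit 8; enqueue 3, 5, 11, 12, 14, 15 → queue [3, 5, 11, 12, 14, 15]
Visit 3; enqueue 1, 4, 6, 9 → queue [5, 11, 12, 14, 15, 1, 4, 6, 9]
Visit 5 → queue [11, 12, 14, 15, 1, 4, 6, 9]
Visit 11; enqueue 7 → queue [12, 14, 15, 1, 4, 6, 9, 7]
Visit 12 → queue [14, 15, 1, 4, 6, 9, 7]
Visit 14; enqueue 10 → queue [15, 1, 4, 6, 9, 7, 10]
Visit 15 → queue [1, 4, 6, 9, 7, 10]
Visit 1 → queue [4, 6, 9, 7, 10]
Visit 4 → queue [6, 9, 7, 10]
Visit 6; enqueue 2 → queue [9, 7, 10, 2]
Visit 9 → queue [7, 10, 2]
Visit 7; enqueue 13 → queue [10, 2, 13]
Visit 10 → queue [2, 13]
Visit 2 → queue [13]
Visit 13 → queue []

Visit order: 8, 3, 5, 11, 12, 14, 15, 1, 4, 6, 9, 7, 10, 2, 13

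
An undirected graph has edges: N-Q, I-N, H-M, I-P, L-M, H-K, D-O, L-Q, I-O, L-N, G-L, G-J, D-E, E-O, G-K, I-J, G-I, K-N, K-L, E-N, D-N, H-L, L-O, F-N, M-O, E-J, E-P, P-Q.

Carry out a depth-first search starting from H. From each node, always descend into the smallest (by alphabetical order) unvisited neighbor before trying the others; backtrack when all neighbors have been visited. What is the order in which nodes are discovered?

H → K → G → I → J → E → D → N → F → L → M → O → Q → P

Visit H
H → K
K → G
G → I
I → J
J → E
E → D
D → N
N → F
N → L
L → M
M → O
L → Q
Q → P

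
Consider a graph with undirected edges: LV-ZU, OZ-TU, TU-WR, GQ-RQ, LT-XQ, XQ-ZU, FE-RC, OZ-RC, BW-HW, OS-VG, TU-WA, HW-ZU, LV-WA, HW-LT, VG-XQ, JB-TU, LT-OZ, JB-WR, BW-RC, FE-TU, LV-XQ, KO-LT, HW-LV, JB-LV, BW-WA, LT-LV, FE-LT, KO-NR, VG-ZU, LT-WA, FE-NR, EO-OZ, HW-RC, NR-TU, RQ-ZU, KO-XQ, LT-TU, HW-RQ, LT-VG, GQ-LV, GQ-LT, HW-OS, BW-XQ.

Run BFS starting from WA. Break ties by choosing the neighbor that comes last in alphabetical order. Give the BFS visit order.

Visit WA; enqueue TU, LV, LT, BW → queue [TU, LV, LT, BW]
Visit TU; enqueue WR, OZ, NR, JB, FE → queue [LV, LT, BW, WR, OZ, NR, JB, FE]
Visit LV; enqueue ZU, XQ, HW, GQ → queue [LT, BW, WR, OZ, NR, JB, FE, ZU, XQ, HW, GQ]
Visit LT; enqueue VG, KO → queue [BW, WR, OZ, NR, JB, FE, ZU, XQ, HW, GQ, VG, KO]
Visit BW; enqueue RC → queue [WR, OZ, NR, JB, FE, ZU, XQ, HW, GQ, VG, KO, RC]
Visit WR → queue [OZ, NR, JB, FE, ZU, XQ, HW, GQ, VG, KO, RC]
Visit OZ; enqueue EO → queue [NR, JB, FE, ZU, XQ, HW, GQ, VG, KO, RC, EO]
Visit NR → queue [JB, FE, ZU, XQ, HW, GQ, VG, KO, RC, EO]
Visit JB → queue [FE, ZU, XQ, HW, GQ, VG, KO, RC, EO]
Visit FE → queue [ZU, XQ, HW, GQ, VG, KO, RC, EO]
Visit ZU; enqueue RQ → queue [XQ, HW, GQ, VG, KO, RC, EO, RQ]
Visit XQ → queue [HW, GQ, VG, KO, RC, EO, RQ]
Visit HW; enqueue OS → queue [GQ, VG, KO, RC, EO, RQ, OS]
Visit GQ → queue [VG, KO, RC, EO, RQ, OS]
Visit VG → queue [KO, RC, EO, RQ, OS]
Visit KO → queue [RC, EO, RQ, OS]
Visit RC → queue [EO, RQ, OS]
Visit EO → queue [RQ, OS]
Visit RQ → queue [OS]
Visit OS → queue []

WA TU LV LT BW WR OZ NR JB FE ZU XQ HW GQ VG KO RC EO RQ OS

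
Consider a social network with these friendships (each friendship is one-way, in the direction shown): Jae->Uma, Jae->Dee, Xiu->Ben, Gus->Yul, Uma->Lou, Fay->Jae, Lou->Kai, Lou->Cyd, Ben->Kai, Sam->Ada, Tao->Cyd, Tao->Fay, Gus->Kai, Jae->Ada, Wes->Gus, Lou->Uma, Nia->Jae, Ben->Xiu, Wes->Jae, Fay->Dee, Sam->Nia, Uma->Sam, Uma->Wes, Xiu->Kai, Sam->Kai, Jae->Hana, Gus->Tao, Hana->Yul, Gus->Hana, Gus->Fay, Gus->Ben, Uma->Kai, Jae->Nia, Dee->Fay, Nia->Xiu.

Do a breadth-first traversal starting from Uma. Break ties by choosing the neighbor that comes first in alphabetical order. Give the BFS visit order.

Uma → Kai → Lou → Sam → Wes → Cyd → Ada → Nia → Gus → Jae → Xiu → Ben → Fay → Hana → Tao → Yul → Dee

Visit Uma; enqueue Kai, Lou, Sam, Wes → queue [Kai, Lou, Sam, Wes]
Visit Kai → queue [Lou, Sam, Wes]
Visit Lou; enqueue Cyd → queue [Sam, Wes, Cyd]
Visit Sam; enqueue Ada, Nia → queue [Wes, Cyd, Ada, Nia]
Visit Wes; enqueue Gus, Jae → queue [Cyd, Ada, Nia, Gus, Jae]
Visit Cyd → queue [Ada, Nia, Gus, Jae]
Visit Ada → queue [Nia, Gus, Jae]
Visit Nia; enqueue Xiu → queue [Gus, Jae, Xiu]
Visit Gus; enqueue Ben, Fay, Hana, Tao, Yul → queue [Jae, Xiu, Ben, Fay, Hana, Tao, Yul]
Visit Jae; enqueue Dee → queue [Xiu, Ben, Fay, Hana, Tao, Yul, Dee]
Visit Xiu → queue [Ben, Fay, Hana, Tao, Yul, Dee]
Visit Ben → queue [Fay, Hana, Tao, Yul, Dee]
Visit Fay → queue [Hana, Tao, Yul, Dee]
Visit Hana → queue [Tao, Yul, Dee]
Visit Tao → queue [Yul, Dee]
Visit Yul → queue [Dee]
Visit Dee → queue []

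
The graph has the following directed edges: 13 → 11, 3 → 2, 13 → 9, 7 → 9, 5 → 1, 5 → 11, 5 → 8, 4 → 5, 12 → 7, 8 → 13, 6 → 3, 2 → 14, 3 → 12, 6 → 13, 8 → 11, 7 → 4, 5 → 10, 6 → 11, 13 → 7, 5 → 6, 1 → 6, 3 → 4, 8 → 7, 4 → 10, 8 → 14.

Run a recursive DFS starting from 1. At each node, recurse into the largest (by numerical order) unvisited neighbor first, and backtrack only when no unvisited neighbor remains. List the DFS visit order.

1 6 13 11 9 7 4 10 5 8 14 3 12 2

Visit 1
1 → 6
6 → 13
13 → 11
13 → 9
13 → 7
7 → 4
4 → 10
4 → 5
5 → 8
8 → 14
6 → 3
3 → 12
3 → 2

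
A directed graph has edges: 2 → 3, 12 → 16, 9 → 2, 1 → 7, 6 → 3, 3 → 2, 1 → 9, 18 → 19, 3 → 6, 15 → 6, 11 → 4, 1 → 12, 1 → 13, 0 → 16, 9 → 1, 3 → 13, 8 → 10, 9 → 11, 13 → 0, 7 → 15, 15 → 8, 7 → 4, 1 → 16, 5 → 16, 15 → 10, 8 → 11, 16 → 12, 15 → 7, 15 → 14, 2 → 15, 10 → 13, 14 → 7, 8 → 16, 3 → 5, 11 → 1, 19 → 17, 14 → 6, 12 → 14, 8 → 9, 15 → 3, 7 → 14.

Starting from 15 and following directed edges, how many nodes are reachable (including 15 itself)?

BFS from 15 visits: 15, 3, 6, 7, 8, 10, 14, 2, 5, 13, 4, 9, 11, 16, 0, 1, 12
Reachable nodes: 17 of 20 total.

17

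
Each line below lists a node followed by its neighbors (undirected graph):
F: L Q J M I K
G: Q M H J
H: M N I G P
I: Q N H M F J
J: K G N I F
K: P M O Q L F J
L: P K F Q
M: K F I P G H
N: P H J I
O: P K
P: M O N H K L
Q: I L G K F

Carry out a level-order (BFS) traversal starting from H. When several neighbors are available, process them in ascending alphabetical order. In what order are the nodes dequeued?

H, G, I, M, N, P, J, Q, F, K, L, O

Visit H; enqueue G, I, M, N, P → queue [G, I, M, N, P]
Visit G; enqueue J, Q → queue [I, M, N, P, J, Q]
Visit I; enqueue F → queue [M, N, P, J, Q, F]
Visit M; enqueue K → queue [N, P, J, Q, F, K]
Visit N → queue [P, J, Q, F, K]
Visit P; enqueue L, O → queue [J, Q, F, K, L, O]
Visit J → queue [Q, F, K, L, O]
Visit Q → queue [F, K, L, O]
Visit F → queue [K, L, O]
Visit K → queue [L, O]
Visit L → queue [O]
Visit O → queue []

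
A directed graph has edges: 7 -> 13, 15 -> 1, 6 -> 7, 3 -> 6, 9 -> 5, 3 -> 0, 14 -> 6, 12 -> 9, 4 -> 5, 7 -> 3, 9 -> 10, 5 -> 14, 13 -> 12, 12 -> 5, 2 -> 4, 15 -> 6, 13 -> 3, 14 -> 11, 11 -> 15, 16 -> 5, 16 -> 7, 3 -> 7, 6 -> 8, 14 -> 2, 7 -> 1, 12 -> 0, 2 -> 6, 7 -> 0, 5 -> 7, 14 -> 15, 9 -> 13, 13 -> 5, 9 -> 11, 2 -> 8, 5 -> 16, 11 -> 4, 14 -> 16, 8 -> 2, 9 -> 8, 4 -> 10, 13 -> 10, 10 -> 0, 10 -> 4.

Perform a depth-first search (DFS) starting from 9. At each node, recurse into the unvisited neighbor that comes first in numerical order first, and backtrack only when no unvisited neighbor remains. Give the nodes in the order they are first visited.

9, 5, 7, 0, 1, 3, 6, 8, 2, 4, 10, 13, 12, 14, 11, 15, 16

Visit 9
9 → 5
5 → 7
7 → 0
7 → 1
7 → 3
3 → 6
6 → 8
8 → 2
2 → 4
4 → 10
7 → 13
13 → 12
5 → 14
14 → 11
11 → 15
14 → 16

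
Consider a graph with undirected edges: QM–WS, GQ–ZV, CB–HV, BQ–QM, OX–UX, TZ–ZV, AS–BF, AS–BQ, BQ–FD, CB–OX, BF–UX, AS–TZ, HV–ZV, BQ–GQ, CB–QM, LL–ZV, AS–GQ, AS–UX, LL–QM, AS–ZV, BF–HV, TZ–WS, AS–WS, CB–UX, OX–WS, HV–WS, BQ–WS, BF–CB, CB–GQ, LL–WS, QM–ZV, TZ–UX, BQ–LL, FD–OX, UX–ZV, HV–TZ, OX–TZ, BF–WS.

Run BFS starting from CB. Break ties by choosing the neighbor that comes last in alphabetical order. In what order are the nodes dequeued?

CB → UX → QM → OX → HV → GQ → BF → ZV → TZ → AS → WS → LL → BQ → FD

Visit CB; enqueue UX, QM, OX, HV, GQ, BF → queue [UX, QM, OX, HV, GQ, BF]
Visit UX; enqueue ZV, TZ, AS → queue [QM, OX, HV, GQ, BF, ZV, TZ, AS]
Visit QM; enqueue WS, LL, BQ → queue [OX, HV, GQ, BF, ZV, TZ, AS, WS, LL, BQ]
Visit OX; enqueue FD → queue [HV, GQ, BF, ZV, TZ, AS, WS, LL, BQ, FD]
Visit HV → queue [GQ, BF, ZV, TZ, AS, WS, LL, BQ, FD]
Visit GQ → queue [BF, ZV, TZ, AS, WS, LL, BQ, FD]
Visit BF → queue [ZV, TZ, AS, WS, LL, BQ, FD]
Visit ZV → queue [TZ, AS, WS, LL, BQ, FD]
Visit TZ → queue [AS, WS, LL, BQ, FD]
Visit AS → queue [WS, LL, BQ, FD]
Visit WS → queue [LL, BQ, FD]
Visit LL → queue [BQ, FD]
Visit BQ → queue [FD]
Visit FD → queue []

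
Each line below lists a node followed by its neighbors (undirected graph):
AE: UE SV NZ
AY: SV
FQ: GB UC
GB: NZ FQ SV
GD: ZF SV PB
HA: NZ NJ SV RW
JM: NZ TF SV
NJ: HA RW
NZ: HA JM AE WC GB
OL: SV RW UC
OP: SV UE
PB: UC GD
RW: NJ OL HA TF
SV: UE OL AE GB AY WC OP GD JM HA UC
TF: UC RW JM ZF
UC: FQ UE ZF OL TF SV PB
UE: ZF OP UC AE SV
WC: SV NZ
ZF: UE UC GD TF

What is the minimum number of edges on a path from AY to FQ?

Level 0: AY
Level 1: SV
Level 2: AE, GB, GD, HA, JM, OL, OP, UC, UE, WC
Level 3: FQ, NJ, NZ, PB, RW, TF, ZF
FQ first appears at level 3.

3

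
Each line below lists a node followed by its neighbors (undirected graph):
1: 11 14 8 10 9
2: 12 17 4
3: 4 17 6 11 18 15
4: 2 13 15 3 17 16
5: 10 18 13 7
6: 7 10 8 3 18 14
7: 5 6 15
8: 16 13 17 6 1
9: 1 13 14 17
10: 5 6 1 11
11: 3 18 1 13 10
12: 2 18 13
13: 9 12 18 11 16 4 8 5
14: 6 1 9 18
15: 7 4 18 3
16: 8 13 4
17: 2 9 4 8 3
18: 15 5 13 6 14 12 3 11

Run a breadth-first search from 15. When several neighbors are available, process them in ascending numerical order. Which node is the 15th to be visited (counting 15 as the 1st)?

Visit 15; enqueue 3, 4, 7, 18 → queue [3, 4, 7, 18]
Visit 3; enqueue 6, 11, 17 → queue [4, 7, 18, 6, 11, 17]
Visit 4; enqueue 2, 13, 16 → queue [7, 18, 6, 11, 17, 2, 13, 16]
Visit 7; enqueue 5 → queue [18, 6, 11, 17, 2, 13, 16, 5]
Visit 18; enqueue 12, 14 → queue [6, 11, 17, 2, 13, 16, 5, 12, 14]
Visit 6; enqueue 8, 10 → queue [11, 17, 2, 13, 16, 5, 12, 14, 8, 10]
Visit 11; enqueue 1 → queue [17, 2, 13, 16, 5, 12, 14, 8, 10, 1]
Visit 17; enqueue 9 → queue [2, 13, 16, 5, 12, 14, 8, 10, 1, 9]
Visit 2 → queue [13, 16, 5, 12, 14, 8, 10, 1, 9]
Visit 13 → queue [16, 5, 12, 14, 8, 10, 1, 9]
Visit 16 → queue [5, 12, 14, 8, 10, 1, 9]
Visit 5 → queue [12, 14, 8, 10, 1, 9]
Visit 12 → queue [14, 8, 10, 1, 9]
Visit 14 → queue [8, 10, 1, 9]
Visit 8 → queue [10, 1, 9]
Visit 10 → queue [1, 9]
Visit 1 → queue [9]
Visit 9 → queue []

Visit order: 15, 3, 4, 7, 18, 6, 11, 17, 2, 13, 16, 5, 12, 14, 8, 10, 1, 9

8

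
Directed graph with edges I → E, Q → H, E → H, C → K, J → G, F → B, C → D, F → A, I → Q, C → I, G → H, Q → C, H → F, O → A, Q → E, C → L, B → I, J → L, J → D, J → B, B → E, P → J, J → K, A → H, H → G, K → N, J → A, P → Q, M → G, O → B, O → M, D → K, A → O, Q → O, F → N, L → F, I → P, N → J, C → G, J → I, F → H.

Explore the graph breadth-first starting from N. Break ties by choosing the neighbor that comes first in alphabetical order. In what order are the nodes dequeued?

N, J, A, B, D, G, I, K, L, H, O, E, P, Q, F, M, C

Visit N; enqueue J → queue [J]
Visit J; enqueue A, B, D, G, I, K, L → queue [A, B, D, G, I, K, L]
Visit A; enqueue H, O → queue [B, D, G, I, K, L, H, O]
Visit B; enqueue E → queue [D, G, I, K, L, H, O, E]
Visit D → queue [G, I, K, L, H, O, E]
Visit G → queue [I, K, L, H, O, E]
Visit I; enqueue P, Q → queue [K, L, H, O, E, P, Q]
Visit K → queue [L, H, O, E, P, Q]
Visit L; enqueue F → queue [H, O, E, P, Q, F]
Visit H → queue [O, E, P, Q, F]
Visit O; enqueue M → queue [E, P, Q, F, M]
Visit E → queue [P, Q, F, M]
Visit P → queue [Q, F, M]
Visit Q; enqueue C → queue [F, M, C]
Visit F → queue [M, C]
Visit M → queue [C]
Visit C → queue []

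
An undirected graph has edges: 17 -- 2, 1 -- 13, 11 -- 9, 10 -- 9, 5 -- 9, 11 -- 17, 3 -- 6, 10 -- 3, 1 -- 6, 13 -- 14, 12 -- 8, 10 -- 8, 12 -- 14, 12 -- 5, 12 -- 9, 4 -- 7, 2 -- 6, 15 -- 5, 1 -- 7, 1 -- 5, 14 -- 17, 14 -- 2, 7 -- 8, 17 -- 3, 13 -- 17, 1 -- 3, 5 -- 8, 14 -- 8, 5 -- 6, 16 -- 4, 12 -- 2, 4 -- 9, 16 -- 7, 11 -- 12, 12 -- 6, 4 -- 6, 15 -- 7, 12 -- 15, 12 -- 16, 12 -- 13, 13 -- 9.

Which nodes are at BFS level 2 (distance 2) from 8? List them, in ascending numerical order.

1, 2, 3, 4, 6, 9, 11, 13, 15, 16, 17

Level 0: 8
Level 1: 5, 7, 10, 12, 14
Level 2: 1, 2, 3, 4, 6, 9, 11, 13, 15, 16, 17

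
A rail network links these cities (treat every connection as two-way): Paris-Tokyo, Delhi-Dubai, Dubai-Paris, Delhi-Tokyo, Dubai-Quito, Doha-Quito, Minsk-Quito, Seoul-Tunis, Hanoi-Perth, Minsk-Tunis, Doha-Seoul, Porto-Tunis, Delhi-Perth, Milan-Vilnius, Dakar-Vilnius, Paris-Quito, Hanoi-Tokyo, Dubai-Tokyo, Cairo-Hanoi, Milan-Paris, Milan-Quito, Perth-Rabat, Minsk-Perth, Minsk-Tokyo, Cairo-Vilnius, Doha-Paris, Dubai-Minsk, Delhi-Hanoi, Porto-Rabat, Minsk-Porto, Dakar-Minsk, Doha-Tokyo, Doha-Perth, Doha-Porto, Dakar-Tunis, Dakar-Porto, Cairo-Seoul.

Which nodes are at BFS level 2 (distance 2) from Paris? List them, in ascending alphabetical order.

Level 0: Paris
Level 1: Doha, Dubai, Milan, Quito, Tokyo
Level 2: Delhi, Hanoi, Minsk, Perth, Porto, Seoul, Vilnius
Level 3: Cairo, Dakar, Rabat, Tunis

Delhi, Hanoi, Minsk, Perth, Porto, Seoul, Vilnius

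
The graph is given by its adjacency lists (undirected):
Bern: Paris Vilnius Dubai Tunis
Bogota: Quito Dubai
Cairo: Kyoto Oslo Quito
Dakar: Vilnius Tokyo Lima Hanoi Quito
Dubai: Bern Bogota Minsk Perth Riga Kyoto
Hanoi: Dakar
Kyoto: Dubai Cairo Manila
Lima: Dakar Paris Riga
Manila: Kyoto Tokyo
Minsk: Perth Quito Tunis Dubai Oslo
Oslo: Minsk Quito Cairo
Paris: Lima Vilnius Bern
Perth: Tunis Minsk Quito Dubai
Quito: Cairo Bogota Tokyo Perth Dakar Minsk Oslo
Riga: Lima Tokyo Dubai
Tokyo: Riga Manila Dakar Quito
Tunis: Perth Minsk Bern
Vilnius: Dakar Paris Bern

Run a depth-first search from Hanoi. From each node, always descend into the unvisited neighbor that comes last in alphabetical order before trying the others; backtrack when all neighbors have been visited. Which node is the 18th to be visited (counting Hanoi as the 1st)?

Visit Hanoi
Hanoi → Dakar
Dakar → Vilnius
Vilnius → Paris
Paris → Lima
Lima → Riga
Riga → Tokyo
Tokyo → Quito
Quito → Perth
Perth → Tunis
Tunis → Minsk
Minsk → Oslo
Oslo → Cairo
Cairo → Kyoto
Kyoto → Manila
Kyoto → Dubai
Dubai → Bogota
Dubai → Bern

Visit order: Hanoi, Dakar, Vilnius, Paris, Lima, Riga, Tokyo, Quito, Perth, Tunis, Minsk, Oslo, Cairo, Kyoto, Manila, Dubai, Bogota, Bern

Bern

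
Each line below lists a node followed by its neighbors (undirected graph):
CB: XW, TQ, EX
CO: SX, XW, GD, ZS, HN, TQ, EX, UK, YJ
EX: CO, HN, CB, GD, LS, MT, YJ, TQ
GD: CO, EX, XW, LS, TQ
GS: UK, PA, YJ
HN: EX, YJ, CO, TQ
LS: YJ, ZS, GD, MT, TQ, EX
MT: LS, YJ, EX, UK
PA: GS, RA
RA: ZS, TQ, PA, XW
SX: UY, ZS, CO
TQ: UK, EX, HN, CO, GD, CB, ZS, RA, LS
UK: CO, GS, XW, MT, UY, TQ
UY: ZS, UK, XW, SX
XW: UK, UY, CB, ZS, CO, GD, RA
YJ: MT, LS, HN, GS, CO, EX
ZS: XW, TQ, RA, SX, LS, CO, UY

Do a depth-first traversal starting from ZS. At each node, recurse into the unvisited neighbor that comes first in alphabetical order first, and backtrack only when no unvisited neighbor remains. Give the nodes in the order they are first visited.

ZS CO EX CB TQ GD LS MT UK GS PA RA XW UY SX YJ HN

Visit ZS
ZS → CO
CO → EX
EX → CB
CB → TQ
TQ → GD
GD → LS
LS → MT
MT → UK
UK → GS
GS → PA
PA → RA
RA → XW
XW → UY
UY → SX
GS → YJ
YJ → HN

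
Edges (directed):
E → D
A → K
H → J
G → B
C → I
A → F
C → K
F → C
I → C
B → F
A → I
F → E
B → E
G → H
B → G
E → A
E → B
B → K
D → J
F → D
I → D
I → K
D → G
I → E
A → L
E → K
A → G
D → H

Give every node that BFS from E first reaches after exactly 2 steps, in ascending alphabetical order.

F, G, H, I, J, L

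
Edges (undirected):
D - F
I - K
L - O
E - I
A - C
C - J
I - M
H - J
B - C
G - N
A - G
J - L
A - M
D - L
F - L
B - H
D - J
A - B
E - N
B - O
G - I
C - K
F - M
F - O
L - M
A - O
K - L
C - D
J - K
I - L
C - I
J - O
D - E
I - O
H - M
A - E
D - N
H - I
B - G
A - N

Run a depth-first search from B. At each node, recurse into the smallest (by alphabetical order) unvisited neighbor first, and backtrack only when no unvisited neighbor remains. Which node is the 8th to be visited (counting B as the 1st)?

Visit B
B → A
A → C
C → D
D → E
E → I
I → G
G → N
I → H
H → J
J → K
K → L
L → F
F → M
F → O

Visit order: B, A, C, D, E, I, G, N, H, J, K, L, F, M, O

N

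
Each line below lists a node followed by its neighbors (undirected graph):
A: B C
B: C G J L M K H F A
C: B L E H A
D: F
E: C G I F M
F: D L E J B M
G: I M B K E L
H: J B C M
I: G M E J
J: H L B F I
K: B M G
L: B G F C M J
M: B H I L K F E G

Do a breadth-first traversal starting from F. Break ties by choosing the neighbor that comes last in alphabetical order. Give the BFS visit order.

Visit F; enqueue M, L, J, E, D, B → queue [M, L, J, E, D, B]
Visit M; enqueue K, I, H, G → queue [L, J, E, D, B, K, I, H, G]
Visit L; enqueue C → queue [J, E, D, B, K, I, H, G, C]
Visit J → queue [E, D, B, K, I, H, G, C]
Visit E → queue [D, B, K, I, H, G, C]
Visit D → queue [B, K, I, H, G, C]
Visit B; enqueue A → queue [K, I, H, G, C, A]
Visit K → queue [I, H, G, C, A]
Visit I → queue [H, G, C, A]
Visit H → queue [G, C, A]
Visit G → queue [C, A]
Visit C → queue [A]
Visit A → queue []

F, M, L, J, E, D, B, K, I, H, G, C, A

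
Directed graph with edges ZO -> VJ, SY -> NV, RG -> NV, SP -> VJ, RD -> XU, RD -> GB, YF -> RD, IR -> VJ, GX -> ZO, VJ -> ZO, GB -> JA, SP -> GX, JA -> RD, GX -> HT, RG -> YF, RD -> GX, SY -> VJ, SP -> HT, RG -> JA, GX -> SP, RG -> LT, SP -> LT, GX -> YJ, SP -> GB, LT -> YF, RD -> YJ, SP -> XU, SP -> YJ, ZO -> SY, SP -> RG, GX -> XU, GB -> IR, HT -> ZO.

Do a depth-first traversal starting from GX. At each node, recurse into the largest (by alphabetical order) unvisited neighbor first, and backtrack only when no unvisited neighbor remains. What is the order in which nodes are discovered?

GX, ZO, VJ, SY, NV, YJ, XU, SP, RG, YF, RD, GB, JA, IR, LT, HT

Visit GX
GX → ZO
ZO → VJ
ZO → SY
SY → NV
GX → YJ
GX → XU
GX → SP
SP → RG
RG → YF
YF → RD
RD → GB
GB → JA
GB → IR
RG → LT
SP → HT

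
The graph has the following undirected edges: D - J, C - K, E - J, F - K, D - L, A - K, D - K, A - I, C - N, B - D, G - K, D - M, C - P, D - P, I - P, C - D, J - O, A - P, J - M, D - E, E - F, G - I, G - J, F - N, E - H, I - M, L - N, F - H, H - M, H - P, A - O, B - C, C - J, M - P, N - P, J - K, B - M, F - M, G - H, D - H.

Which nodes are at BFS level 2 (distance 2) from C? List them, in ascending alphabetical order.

Level 0: C
Level 1: B, D, J, K, N, P
Level 2: A, E, F, G, H, I, L, M, O

A, E, F, G, H, I, L, M, O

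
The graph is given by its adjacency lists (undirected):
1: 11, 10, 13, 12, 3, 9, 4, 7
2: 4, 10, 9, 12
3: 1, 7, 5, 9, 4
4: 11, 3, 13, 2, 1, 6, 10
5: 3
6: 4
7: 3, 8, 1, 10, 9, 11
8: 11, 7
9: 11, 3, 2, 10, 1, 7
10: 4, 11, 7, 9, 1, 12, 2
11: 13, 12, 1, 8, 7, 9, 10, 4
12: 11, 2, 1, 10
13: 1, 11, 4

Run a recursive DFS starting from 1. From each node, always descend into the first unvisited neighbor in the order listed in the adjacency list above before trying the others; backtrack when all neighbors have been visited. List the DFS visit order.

1, 11, 13, 4, 3, 7, 8, 10, 9, 2, 12, 5, 6

Visit 1
1 → 11
11 → 13
13 → 4
4 → 3
3 → 7
7 → 8
7 → 10
10 → 9
9 → 2
2 → 12
3 → 5
4 → 6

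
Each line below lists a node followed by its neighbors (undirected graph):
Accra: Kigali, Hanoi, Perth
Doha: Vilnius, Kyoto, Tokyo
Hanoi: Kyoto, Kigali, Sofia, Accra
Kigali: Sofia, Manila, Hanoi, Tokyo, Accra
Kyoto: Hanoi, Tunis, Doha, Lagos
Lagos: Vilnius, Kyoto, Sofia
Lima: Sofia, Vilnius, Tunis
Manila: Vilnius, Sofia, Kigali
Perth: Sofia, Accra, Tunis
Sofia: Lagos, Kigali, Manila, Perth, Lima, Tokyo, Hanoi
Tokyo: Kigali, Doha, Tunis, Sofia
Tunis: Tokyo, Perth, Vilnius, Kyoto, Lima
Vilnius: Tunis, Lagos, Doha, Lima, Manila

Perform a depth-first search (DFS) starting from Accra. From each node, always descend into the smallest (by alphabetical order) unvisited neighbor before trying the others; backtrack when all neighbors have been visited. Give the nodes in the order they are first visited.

Accra -> Hanoi -> Kigali -> Manila -> Sofia -> Lagos -> Kyoto -> Doha -> Tokyo -> Tunis -> Lima -> Vilnius -> Perth

Visit Accra
Accra → Hanoi
Hanoi → Kigali
Kigali → Manila
Manila → Sofia
Sofia → Lagos
Lagos → Kyoto
Kyoto → Doha
Doha → Tokyo
Tokyo → Tunis
Tunis → Lima
Lima → Vilnius
Tunis → Perth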